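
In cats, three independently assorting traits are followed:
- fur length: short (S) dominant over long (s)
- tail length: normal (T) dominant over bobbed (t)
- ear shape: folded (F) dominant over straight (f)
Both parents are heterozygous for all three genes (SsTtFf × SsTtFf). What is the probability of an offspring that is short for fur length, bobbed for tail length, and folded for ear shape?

Trihybrid cross: SsTtFf × SsTtFf
Each trait segregates independently with a 3:1 phenotypic ratio, so each gene contributes 3/4 (dominant) or 1/4 (recessive).
Target: short (fur length), bobbed (tail length), folded (ear shape)
Probability = product of independent per-trait probabilities
= 3/4 × 1/4 × 3/4 = 9/64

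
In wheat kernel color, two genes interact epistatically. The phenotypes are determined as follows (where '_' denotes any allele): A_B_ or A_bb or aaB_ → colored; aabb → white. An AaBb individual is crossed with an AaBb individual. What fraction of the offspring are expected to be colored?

Cross: AaBb × AaBb — consider each gene separately:
A gene: Aa × Aa → 1 AA, 2 Aa, 1 aa → 3 A_ : 1 aa (out of 4)
B gene: Bb × Bb → 1 BB, 2 Bb, 1 bb → 3 B_ : 1 bb (out of 4)
Genotype classes (out of 4 × 4 = 16): A_B_ = 3×3 = 9; A_bb = 3×1 = 3; aaB_ = 1×3 = 3; aabb = 1×1 = 1
Apply the phenotype rules: A_B_ (9) + A_bb (3) + aaB_ (3) → colored; aabb (1) → white
Phenotype counts (out of 16): 15 colored, 1 white
colored: 15 out of 16
Probability: 15/16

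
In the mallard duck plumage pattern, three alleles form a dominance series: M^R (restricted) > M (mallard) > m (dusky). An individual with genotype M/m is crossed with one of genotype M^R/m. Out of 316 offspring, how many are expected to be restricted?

Cross: M/m × M^R/m
Allele dominance: M^R > M > m
Offspring genotypes: 1 M^R/M, 1 M/m, 1 M^R/m, 1 m/m
Phenotype counts: 2 restricted, 1 mallard, 1 dusky
restricted: 2 out of 4 → fraction 1/2
Expected count = 1/2 × 316 = 158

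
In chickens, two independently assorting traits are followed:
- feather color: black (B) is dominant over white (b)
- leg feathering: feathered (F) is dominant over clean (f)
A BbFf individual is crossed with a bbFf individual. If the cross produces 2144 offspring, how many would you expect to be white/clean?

Dihybrid cross BbFf × bbFf — consider each gene separately:
feather color: Bb × bb → 2 Bb, 2 bb → 2 B_ : 2 bb (out of 4)
leg feathering: Ff × Ff → 1 FF, 2 Ff, 1 ff → 3 F_ : 1 ff (out of 4)
Combine (counts out of 4 × 4 = 16): black/feathered (B_F_) = 2×3 = 6; black/clean (B_ff) = 2×1 = 2; white/feathered (bbF_) = 2×3 = 6; white/clean (bbff) = 2×1 = 2
Phenotype counts (out of 16): 6 black/feathered, 2 black/clean, 6 white/feathered, 2 white/clean
white/clean: 2 out of 16 → fraction 1/8
Expected count = 1/8 × 2144 = 268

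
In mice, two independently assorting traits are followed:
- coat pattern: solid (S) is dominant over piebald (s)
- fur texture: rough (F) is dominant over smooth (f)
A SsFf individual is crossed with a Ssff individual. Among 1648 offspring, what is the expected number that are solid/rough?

Dihybrid cross SsFf × Ssff — consider each gene separately:
coat pattern: Ss × Ss → 1 SS, 2 Ss, 1 ss → 3 S_ : 1 ss (out of 4)
fur texture: Ff × ff → 2 Ff, 2 ff → 2 F_ : 2 ff (out of 4)
Combine (counts out of 4 × 4 = 16): solid/rough (S_F_) = 3×2 = 6; solid/smooth (S_ff) = 3×2 = 6; piebald/rough (ssF_) = 1×2 = 2; piebald/smooth (ssff) = 1×2 = 2
Phenotype counts (out of 16): 6 solid/rough, 6 solid/smooth, 2 piebald/rough, 2 piebald/smooth
solid/rough: 6 out of 16 → fraction 3/8
Expected count = 3/8 × 1648 = 618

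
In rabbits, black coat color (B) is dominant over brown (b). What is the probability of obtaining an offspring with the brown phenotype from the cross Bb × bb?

Punnett square for Bb × bb:
Offspring genotypes: 2 Bb, 2 bb
Total offspring: 4
Count with target: 2
Probability: 2/4 = 1/2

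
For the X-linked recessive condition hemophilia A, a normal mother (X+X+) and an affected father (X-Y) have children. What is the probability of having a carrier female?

Cross: X+X+ × X-Y
Offspring: 2 X+X-, 2 X+Y
Probability of a carrier female: 2/4 = 1/2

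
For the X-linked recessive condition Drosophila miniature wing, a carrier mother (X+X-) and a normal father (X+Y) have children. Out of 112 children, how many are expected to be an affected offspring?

Cross: X+X- × X+Y
Offspring: 1 X+X+, 1 X+Y, 1 X+X-, 1 X-Y
Probability of an affected offspring: 1/4
Expected count = 1/4 × 112 = 28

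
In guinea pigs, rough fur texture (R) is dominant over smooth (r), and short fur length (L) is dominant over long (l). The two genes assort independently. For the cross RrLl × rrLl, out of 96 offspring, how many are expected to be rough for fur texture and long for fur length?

Dihybrid cross RrLl × rrLl — consider each gene separately:
fur texture: Rr × rr → 2 Rr, 2 rr → 2 R_ : 2 rr (out of 4)
fur length: Ll × Ll → 1 LL, 2 Ll, 1 ll → 3 L_ : 1 ll (out of 4)
Looking for: rough (R_) and long (ll)
P(rough) = 2/4, P(long) = 1/4
P(both) = 2/4 × 1/4 = 2/16 = 1/8
Expected count = 1/8 × 96 = 12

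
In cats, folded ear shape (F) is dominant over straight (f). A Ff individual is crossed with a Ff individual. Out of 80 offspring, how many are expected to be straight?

Punnett square for Ff × Ff:
Offspring genotypes: 1 FF, 2 Ff, 1 ff
folded: 3, straight: 1
straight: 1 out of 4 → fraction 1/4
Expected count = 1/4 × 80 = 20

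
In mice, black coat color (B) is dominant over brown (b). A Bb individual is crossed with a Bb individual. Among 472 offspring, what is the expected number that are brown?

Punnett square for Bb × Bb:
Offspring genotypes: 1 BB, 2 Bb, 1 bb
black: 3, brown: 1
brown: 1 out of 4 → fraction 1/4
Expected count = 1/4 × 472 = 118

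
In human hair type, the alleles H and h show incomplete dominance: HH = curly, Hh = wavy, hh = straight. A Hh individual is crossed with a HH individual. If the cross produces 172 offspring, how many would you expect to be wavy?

Punnett square for Hh × HH:
Offspring genotypes: 2 HH, 2 Hh
Phenotype counts: 2 curly, 2 wavy
wavy: 2 out of 4 → fraction 1/2
Expected count = 1/2 × 172 = 86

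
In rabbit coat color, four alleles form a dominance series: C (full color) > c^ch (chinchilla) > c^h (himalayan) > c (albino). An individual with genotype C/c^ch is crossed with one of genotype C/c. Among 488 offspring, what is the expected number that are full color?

Cross: C/c^ch × C/c
Allele dominance: C > c^ch > c^h > c
Offspring genotypes: 1 C/C, 1 C/c, 1 C/c^ch, 1 c^ch/c
Phenotype counts: 3 full color, 1 chinchilla
full color: 3 out of 4 → fraction 3/4
Expected count = 3/4 × 488 = 366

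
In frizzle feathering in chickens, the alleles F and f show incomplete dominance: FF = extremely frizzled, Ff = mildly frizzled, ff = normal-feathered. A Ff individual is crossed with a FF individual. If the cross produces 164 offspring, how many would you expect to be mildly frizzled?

Punnett square for Ff × FF:
Offspring genotypes: 2 FF, 2 Ff
Phenotype counts: 2 extremely frizzled, 2 mildly frizzled
mildly frizzled: 2 out of 4 → fraction 1/2
Expected count = 1/2 × 164 = 82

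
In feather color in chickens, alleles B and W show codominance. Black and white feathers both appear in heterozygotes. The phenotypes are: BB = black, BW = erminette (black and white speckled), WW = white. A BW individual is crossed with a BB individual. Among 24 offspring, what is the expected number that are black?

Punnett square for BW × BB:
Offspring genotypes: 2 BB, 2 BW
Phenotype counts: 2 black, 2 erminette (black and white speckled)
black: 2 out of 4 → fraction 1/2
Expected count = 1/2 × 24 = 12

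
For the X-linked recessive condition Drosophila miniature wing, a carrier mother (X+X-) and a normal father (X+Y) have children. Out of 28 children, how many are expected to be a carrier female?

Cross: X+X- × X+Y
Offspring: 1 X+X+, 1 X+Y, 1 X+X-, 1 X-Y
Probability of a carrier female: 1/4
Expected count = 1/4 × 28 = 7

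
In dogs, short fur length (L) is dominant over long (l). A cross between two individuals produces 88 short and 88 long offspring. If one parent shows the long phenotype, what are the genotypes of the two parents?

Observed offspring: 88 short, 88 long
The observed ratio simplifies to 1:1. One parent shows long, so its genotype must be ll. A 1:1 offspring split requires the other parent to be heterozygous (Ll).
Parent genotypes: ll × Ll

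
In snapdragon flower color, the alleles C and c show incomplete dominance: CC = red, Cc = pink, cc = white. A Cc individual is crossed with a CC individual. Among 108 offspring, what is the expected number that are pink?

Punnett square for Cc × CC:
Offspring genotypes: 2 CC, 2 Cc
Phenotype counts: 2 red, 2 pink
pink: 2 out of 4 → fraction 1/2
Expected count = 1/2 × 108 = 54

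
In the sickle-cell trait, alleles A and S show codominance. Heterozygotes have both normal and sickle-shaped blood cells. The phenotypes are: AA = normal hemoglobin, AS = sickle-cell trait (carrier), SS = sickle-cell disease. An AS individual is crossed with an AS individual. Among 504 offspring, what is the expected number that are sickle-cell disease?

Punnett square for AS × AS:
Offspring genotypes: 1 AA, 2 AS, 1 SS
Phenotype counts: 1 normal hemoglobin, 2 sickle-cell trait (carrier), 1 sickle-cell disease
sickle-cell disease: 1 out of 4 → fraction 1/4
Expected count = 1/4 × 504 = 126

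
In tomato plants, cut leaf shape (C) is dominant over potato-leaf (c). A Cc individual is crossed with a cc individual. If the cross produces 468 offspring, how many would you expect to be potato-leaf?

Punnett square for Cc × cc:
Offspring genotypes: 2 Cc, 2 cc
cut: 2, potato-leaf: 2
potato-leaf: 2 out of 4 → fraction 1/2
Expected count = 1/2 × 468 = 234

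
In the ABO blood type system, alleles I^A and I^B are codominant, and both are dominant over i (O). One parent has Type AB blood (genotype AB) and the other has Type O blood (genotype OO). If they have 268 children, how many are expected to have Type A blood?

Cross: AB × OO
Possible offspring genotypes: 2 AO, 2 BO
Blood type counts: 2 Type A, 2 Type B
Probability of Type A: 2/4 = 1/2
Expected count = 1/2 × 268 = 134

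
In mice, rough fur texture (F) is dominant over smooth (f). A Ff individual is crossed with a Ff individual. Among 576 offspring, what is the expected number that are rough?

Punnett square for Ff × Ff:
Offspring genotypes: 1 FF, 2 Ff, 1 ff
rough: 3, smooth: 1
rough: 3 out of 4 → fraction 3/4
Expected count = 3/4 × 576 = 432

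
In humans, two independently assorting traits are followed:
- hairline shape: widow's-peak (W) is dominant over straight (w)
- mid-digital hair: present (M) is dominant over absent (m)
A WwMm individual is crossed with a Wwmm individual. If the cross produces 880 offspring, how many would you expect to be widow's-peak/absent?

Dihybrid cross WwMm × Wwmm — consider each gene separately:
hairline shape: Ww × Ww → 1 WW, 2 Ww, 1 ww → 3 W_ : 1 ww (out of 4)
mid-digital hair: Mm × mm → 2 Mm, 2 mm → 2 M_ : 2 mm (out of 4)
Combine (counts out of 4 × 4 = 16): widow's-peak/present (W_M_) = 3×2 = 6; widow's-peak/absent (W_mm) = 3×2 = 6; straight/present (wwM_) = 1×2 = 2; straight/absent (wwmm) = 1×2 = 2
Phenotype counts (out of 16): 6 widow's-peak/present, 6 widow's-peak/absent, 2 straight/present, 2 straight/absent
widow's-peak/absent: 6 out of 16 → fraction 3/8
Expected count = 3/8 × 880 = 330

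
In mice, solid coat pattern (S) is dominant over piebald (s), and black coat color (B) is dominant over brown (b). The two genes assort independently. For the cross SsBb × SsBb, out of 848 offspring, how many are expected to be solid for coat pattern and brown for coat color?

Dihybrid cross SsBb × SsBb — consider each gene separately:
coat pattern: Ss × Ss → 1 SS, 2 Ss, 1 ss → 3 S_ : 1 ss (out of 4)
coat color: Bb × Bb → 1 BB, 2 Bb, 1 bb → 3 B_ : 1 bb (out of 4)
Looking for: solid (S_) and brown (bb)
P(solid) = 3/4, P(brown) = 1/4
P(both) = 3/4 × 1/4 = 3/16
Expected count = 3/16 × 848 = 159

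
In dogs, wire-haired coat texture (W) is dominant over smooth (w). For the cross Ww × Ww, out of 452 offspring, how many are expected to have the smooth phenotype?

Punnett square for Ww × Ww:
Offspring genotypes: 1 WW, 2 Ww, 1 ww
Total offspring: 4
Count with target: 1
Probability: 1/4
Expected count = 1/4 × 452 = 113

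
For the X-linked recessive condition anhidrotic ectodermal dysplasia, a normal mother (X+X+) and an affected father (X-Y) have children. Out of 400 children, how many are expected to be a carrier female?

Cross: X+X+ × X-Y
Offspring: 2 X+X-, 2 X+Y
Probability of a carrier female: 2/4 = 1/2
Expected count = 1/2 × 400 = 200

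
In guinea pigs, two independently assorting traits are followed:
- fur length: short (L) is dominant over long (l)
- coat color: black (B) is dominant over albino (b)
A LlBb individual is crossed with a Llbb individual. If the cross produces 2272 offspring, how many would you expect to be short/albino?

Dihybrid cross LlBb × Llbb — consider each gene separately:
fur length: Ll × Ll → 1 LL, 2 Ll, 1 ll → 3 L_ : 1 ll (out of 4)
coat color: Bb × bb → 2 Bb, 2 bb → 2 B_ : 2 bb (out of 4)
Combine (counts out of 4 × 4 = 16): short/black (L_B_) = 3×2 = 6; short/albino (L_bb) = 3×2 = 6; long/black (llB_) = 1×2 = 2; long/albino (llbb) = 1×2 = 2
Phenotype counts (out of 16): 6 short/black, 6 short/albino, 2 long/black, 2 long/albino
short/albino: 6 out of 16 → fraction 3/8
Expected count = 3/8 × 2272 = 852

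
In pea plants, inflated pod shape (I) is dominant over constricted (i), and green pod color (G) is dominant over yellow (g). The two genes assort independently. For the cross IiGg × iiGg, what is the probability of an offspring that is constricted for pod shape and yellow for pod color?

Dihybrid cross IiGg × iiGg — consider each gene separately:
pod shape: Ii × ii → 2 Ii, 2 ii → 2 I_ : 2 ii (out of 4)
pod color: Gg × Gg → 1 GG, 2 Gg, 1 gg → 3 G_ : 1 gg (out of 4)
Looking for: constricted (ii) and yellow (gg)
P(constricted) = 2/4, P(yellow) = 1/4
P(both) = 2/4 × 1/4 = 2/16 = 1/8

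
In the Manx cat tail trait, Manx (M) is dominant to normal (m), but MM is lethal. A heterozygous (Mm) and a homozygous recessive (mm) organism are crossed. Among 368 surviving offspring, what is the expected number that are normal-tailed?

Cross: Mm × mm
Punnett square offspring (before lethality): 2 Mm, 2 mm
No MM offspring are produced in this cross.
normal-tailed: 2 out of 4 → fraction 1/2
Expected count = 1/2 × 368 = 184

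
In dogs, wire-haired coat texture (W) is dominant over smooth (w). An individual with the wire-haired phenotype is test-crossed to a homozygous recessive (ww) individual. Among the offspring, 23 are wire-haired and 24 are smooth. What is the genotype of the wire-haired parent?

Test cross: ? × ww
Offspring: 23 wire-haired, 24 smooth — approximately 1:1.
A 1:1 ratio in a test cross indicates the unknown parent is heterozygous (Ww).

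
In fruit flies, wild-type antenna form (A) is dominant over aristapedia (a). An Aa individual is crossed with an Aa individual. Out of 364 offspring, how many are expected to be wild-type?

Punnett square for Aa × Aa:
Offspring genotypes: 1 AA, 2 Aa, 1 aa
wild-type: 3, aristapedia: 1
wild-type: 3 out of 4 → fraction 3/4
Expected count = 3/4 × 364 = 273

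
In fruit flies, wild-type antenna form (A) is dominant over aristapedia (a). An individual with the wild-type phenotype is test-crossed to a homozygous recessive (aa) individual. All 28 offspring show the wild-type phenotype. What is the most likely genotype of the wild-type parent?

Test cross: ? × aa
All offspring are wild-type.
If the unknown parent were heterozygous (Aa), about half of 28 offspring would be aristapedia; none are. The unknown parent is most likely homozygous dominant (AA).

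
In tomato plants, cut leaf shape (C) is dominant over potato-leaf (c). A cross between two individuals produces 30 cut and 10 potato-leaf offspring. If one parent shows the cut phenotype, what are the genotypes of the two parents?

Observed offspring: 30 cut, 10 potato-leaf
The observed ratio simplifies to 3:1. Potato-leaf (cc) offspring appear, so each parent must contribute one c allele. The parent stated to show cut carries C, so it is Cc. The other parent is then either Cc or cc: Cc × cc would give a 1:1 split, whereas Cc × Cc gives 3:1 — matching the data. So both parents are heterozygous (Cc × Cc).
Parent genotypes: Cc × Cc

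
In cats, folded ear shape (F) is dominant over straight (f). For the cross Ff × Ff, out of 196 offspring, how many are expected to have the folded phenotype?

Punnett square for Ff × Ff:
Offspring genotypes: 1 FF, 2 Ff, 1 ff
Total offspring: 4
Count with target: 3
Probability: 3/4
Expected count = 3/4 × 196 = 147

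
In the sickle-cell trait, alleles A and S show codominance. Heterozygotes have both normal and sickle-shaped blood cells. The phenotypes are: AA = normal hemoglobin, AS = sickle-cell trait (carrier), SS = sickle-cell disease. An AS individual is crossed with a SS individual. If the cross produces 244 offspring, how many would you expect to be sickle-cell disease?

Punnett square for AS × SS:
Offspring genotypes: 2 AS, 2 SS
Phenotype counts: 2 sickle-cell trait (carrier), 2 sickle-cell disease
sickle-cell disease: 2 out of 4 → fraction 1/2
Expected count = 1/2 × 244 = 122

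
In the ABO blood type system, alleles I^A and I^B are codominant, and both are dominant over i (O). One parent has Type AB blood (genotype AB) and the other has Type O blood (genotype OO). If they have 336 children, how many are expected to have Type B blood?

Cross: AB × OO
Possible offspring genotypes: 2 AO, 2 BO
Blood type counts: 2 Type A, 2 Type B
Probability of Type B: 2/4 = 1/2
Expected count = 1/2 × 336 = 168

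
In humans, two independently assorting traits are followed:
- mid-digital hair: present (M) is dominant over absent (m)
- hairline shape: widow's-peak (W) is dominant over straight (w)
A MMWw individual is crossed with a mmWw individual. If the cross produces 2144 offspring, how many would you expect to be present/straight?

Dihybrid cross MMWw × mmWw — consider each gene separately:
mid-digital hair: MM × mm → 4 Mm → 4 M_ (out of 4)
hairline shape: Ww × Ww → 1 WW, 2 Ww, 1 ww → 3 W_ : 1 ww (out of 4)
Combine (counts out of 4 × 4 = 16): present/widow's-peak (M_W_) = 4×3 = 12; present/straight (M_ww) = 4×1 = 4
Phenotype counts (out of 16): 12 present/widow's-peak, 4 present/straight
present/straight: 4 out of 16 → fraction 1/4
Expected count = 1/4 × 2144 = 536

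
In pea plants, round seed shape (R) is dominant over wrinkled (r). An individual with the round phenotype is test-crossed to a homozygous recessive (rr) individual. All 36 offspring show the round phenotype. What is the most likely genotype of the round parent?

Test cross: ? × rr
All offspring are round.
If the unknown parent were heterozygous (Rr), about half of 36 offspring would be wrinkled; none are. The unknown parent is most likely homozygous dominant (RR).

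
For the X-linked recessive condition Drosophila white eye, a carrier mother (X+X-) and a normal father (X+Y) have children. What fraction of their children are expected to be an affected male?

Cross: X+X- × X+Y
Offspring: 1 X+X+, 1 X+Y, 1 X+X-, 1 X-Y
Probability of an affected male: 1/4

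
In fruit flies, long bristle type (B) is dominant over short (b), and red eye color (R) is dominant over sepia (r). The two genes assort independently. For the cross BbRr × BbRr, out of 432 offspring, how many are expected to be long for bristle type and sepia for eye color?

Dihybrid cross BbRr × BbRr — consider each gene separately:
bristle type: Bb × Bb → 1 BB, 2 Bb, 1 bb → 3 B_ : 1 bb (out of 4)
eye color: Rr × Rr → 1 RR, 2 Rr, 1 rr → 3 R_ : 1 rr (out of 4)
Looking for: long (B_) and sepia (rr)
P(long) = 3/4, P(sepia) = 1/4
P(both) = 3/4 × 1/4 = 3/16
Expected count = 3/16 × 432 = 81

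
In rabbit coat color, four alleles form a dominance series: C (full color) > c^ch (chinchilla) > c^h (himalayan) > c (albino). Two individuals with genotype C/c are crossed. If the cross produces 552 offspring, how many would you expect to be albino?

Cross: C/c × C/c
Allele dominance: C > c^ch > c^h > c
Offspring genotypes: 1 C/C, 2 C/c, 1 c/c
Phenotype counts: 3 full color, 1 albino
albino: 1 out of 4 → fraction 1/4
Expected count = 1/4 × 552 = 138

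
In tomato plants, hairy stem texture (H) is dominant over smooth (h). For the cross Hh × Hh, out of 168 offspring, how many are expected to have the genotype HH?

Punnett square for Hh × Hh:
Offspring genotypes: 1 HH, 2 Hh, 1 hh
Total offspring: 4
Count with target: 1
Probability: 1/4
Expected count = 1/4 × 168 = 42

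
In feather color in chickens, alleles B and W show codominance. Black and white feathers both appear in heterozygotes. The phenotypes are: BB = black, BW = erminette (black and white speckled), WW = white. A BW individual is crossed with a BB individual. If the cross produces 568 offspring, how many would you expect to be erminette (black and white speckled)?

Punnett square for BW × BB:
Offspring genotypes: 2 BB, 2 BW
Phenotype counts: 2 black, 2 erminette (black and white speckled)
erminette (black and white speckled): 2 out of 4 → fraction 1/2
Expected count = 1/2 × 568 = 284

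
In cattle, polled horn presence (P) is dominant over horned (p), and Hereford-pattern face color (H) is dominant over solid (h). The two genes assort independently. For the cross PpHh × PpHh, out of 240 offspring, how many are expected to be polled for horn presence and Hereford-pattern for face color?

Dihybrid cross PpHh × PpHh — consider each gene separately:
horn presence: Pp × Pp → 1 PP, 2 Pp, 1 pp → 3 P_ : 1 pp (out of 4)
face color: Hh × Hh → 1 HH, 2 Hh, 1 hh → 3 H_ : 1 hh (out of 4)
Looking for: polled (P_) and Hereford-pattern (H_)
P(polled) = 3/4, P(Hereford-pattern) = 3/4
P(both) = 3/4 × 3/4 = 9/16
Expected count = 9/16 × 240 = 135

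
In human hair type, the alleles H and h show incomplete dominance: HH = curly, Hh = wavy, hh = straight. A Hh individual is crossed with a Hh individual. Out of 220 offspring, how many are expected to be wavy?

Punnett square for Hh × Hh:
Offspring genotypes: 1 HH, 2 Hh, 1 hh
Phenotype counts: 1 curly, 2 wavy, 1 straight
wavy: 2 out of 4 → fraction 1/2
Expected count = 1/2 × 220 = 110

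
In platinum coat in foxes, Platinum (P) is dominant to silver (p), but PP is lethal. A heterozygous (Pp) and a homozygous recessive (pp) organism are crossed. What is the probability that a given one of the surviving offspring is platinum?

Cross: Pp × pp
Punnett square offspring (before lethality): 2 Pp, 2 pp
No PP offspring are produced in this cross.
platinum: 2 out of 4
Probability: 2/4 = 1/2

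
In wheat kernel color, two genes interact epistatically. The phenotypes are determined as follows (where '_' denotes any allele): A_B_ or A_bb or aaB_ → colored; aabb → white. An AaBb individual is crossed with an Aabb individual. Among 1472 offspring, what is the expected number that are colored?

Cross: AaBb × Aabb — consider each gene separately:
A gene: Aa × Aa → 1 AA, 2 Aa, 1 aa → 3 A_ : 1 aa (out of 4)
B gene: Bb × bb → 2 Bb, 2 bb → 2 B_ : 2 bb (out of 4)
Genotype classes (out of 4 × 4 = 16): A_B_ = 3×2 = 6; A_bb = 3×2 = 6; aaB_ = 1×2 = 2; aabb = 1×2 = 2
Apply the phenotype rules: A_B_ (6) + A_bb (6) + aaB_ (2) → colored; aabb (2) → white
Phenotype counts (out of 16): 14 colored, 2 white
colored: 14 out of 16 → fraction 7/8
Expected count = 7/8 × 1472 = 1288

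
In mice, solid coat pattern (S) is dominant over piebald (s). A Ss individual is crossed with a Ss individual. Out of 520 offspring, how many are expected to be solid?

Punnett square for Ss × Ss:
Offspring genotypes: 1 SS, 2 Ss, 1 ss
solid: 3, piebald: 1
solid: 3 out of 4 → fraction 3/4
Expected count = 3/4 × 520 = 390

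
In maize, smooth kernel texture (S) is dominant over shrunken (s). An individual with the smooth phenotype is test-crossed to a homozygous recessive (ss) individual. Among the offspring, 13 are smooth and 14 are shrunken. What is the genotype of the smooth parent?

Test cross: ? × ss
Offspring: 13 smooth, 14 shrunken — approximately 1:1.
A 1:1 ratio in a test cross indicates the unknown parent is heterozygous (Ss).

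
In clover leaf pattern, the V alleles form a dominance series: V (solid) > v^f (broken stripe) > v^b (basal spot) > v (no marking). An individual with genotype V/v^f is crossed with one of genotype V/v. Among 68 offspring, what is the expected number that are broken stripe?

Cross: V/v^f × V/v
Allele dominance: V > v^f > v^b > v
Offspring genotypes: 1 V/V, 1 V/v, 1 V/v^f, 1 v^f/v
Phenotype counts: 3 solid, 1 broken stripe
broken stripe: 1 out of 4 → fraction 1/4
Expected count = 1/4 × 68 = 17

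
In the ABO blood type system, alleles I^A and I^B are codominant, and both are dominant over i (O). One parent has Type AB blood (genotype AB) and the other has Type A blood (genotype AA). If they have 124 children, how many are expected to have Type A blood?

Cross: AB × AA
Possible offspring genotypes: 2 AA, 2 AB
Blood type counts: 2 Type A, 2 Type AB
Probability of Type A: 2/4 = 1/2
Expected count = 1/2 × 124 = 62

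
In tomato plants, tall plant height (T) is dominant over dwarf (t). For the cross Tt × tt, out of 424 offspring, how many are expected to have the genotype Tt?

Punnett square for Tt × tt:
Offspring genotypes: 2 Tt, 2 tt
Total offspring: 4
Count with target: 2
Probability: 2/4 = 1/2
Expected count = 1/2 × 424 = 212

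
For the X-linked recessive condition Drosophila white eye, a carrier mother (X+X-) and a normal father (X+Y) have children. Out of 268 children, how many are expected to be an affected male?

Cross: X+X- × X+Y
Offspring: 1 X+X+, 1 X+Y, 1 X+X-, 1 X-Y
Probability of an affected male: 1/4
Expected count = 1/4 × 268 = 67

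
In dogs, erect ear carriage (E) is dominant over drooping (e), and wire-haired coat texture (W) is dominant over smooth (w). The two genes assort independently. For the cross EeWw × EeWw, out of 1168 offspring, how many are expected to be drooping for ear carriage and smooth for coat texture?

Dihybrid cross EeWw × EeWw — consider each gene separately:
ear carriage: Ee × Ee → 1 EE, 2 Ee, 1 ee → 3 E_ : 1 ee (out of 4)
coat texture: Ww × Ww → 1 WW, 2 Ww, 1 ww → 3 W_ : 1 ww (out of 4)
Looking for: drooping (ee) and smooth (ww)
P(drooping) = 1/4, P(smooth) = 1/4
P(both) = 1/4 × 1/4 = 1/16
Expected count = 1/16 × 1168 = 73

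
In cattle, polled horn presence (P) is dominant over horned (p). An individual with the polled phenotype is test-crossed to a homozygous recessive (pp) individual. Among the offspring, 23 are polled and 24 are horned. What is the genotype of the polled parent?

Test cross: ? × pp
Offspring: 23 polled, 24 horned — approximately 1:1.
A 1:1 ratio in a test cross indicates the unknown parent is heterozygous (Pp).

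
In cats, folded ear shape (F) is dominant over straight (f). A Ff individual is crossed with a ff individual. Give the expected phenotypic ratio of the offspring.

Punnett square for Ff × ff:
Offspring genotypes: 2 Ff, 2 ff
folded: 2, straight: 2
Ratio: 1:1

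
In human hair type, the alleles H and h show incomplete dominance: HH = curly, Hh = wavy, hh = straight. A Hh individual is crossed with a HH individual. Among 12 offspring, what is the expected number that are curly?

Punnett square for Hh × HH:
Offspring genotypes: 2 HH, 2 Hh
Phenotype counts: 2 curly, 2 wavy
curly: 2 out of 4 → fraction 1/2
Expected count = 1/2 × 12 = 6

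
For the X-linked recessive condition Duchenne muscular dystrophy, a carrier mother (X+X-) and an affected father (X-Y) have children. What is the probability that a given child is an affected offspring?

Cross: X+X- × X-Y
Offspring: 1 X+X-, 1 X+Y, 1 X-X-, 1 X-Y
Probability of an affected offspring: 2/4 = 1/2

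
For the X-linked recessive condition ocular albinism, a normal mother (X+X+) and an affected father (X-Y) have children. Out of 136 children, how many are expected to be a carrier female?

Cross: X+X+ × X-Y
Offspring: 2 X+X-, 2 X+Y
Probability of a carrier female: 2/4 = 1/2
Expected count = 1/2 × 136 = 68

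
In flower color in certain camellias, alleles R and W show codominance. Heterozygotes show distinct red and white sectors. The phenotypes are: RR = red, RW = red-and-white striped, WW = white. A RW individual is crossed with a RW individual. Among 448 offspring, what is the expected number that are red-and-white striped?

Punnett square for RW × RW:
Offspring genotypes: 1 RR, 2 RW, 1 WW
Phenotype counts: 1 red, 2 red-and-white striped, 1 white
red-and-white striped: 2 out of 4 → fraction 1/2
Expected count = 1/2 × 448 = 224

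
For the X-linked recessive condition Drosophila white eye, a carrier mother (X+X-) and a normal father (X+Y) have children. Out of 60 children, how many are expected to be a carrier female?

Cross: X+X- × X+Y
Offspring: 1 X+X+, 1 X+Y, 1 X+X-, 1 X-Y
Probability of a carrier female: 1/4
Expected count = 1/4 × 60 = 15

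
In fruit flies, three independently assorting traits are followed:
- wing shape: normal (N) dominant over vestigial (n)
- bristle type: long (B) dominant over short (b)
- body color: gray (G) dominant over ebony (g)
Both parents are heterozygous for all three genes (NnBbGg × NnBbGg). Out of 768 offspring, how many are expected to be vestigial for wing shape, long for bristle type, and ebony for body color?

Trihybrid cross: NnBbGg × NnBbGg
Each trait segregates independently with a 3:1 phenotypic ratio, so each gene contributes 3/4 (dominant) or 1/4 (recessive).
Target: vestigial (wing shape), long (bristle type), ebony (body color)
Probability = product of independent per-trait probabilities
= 1/4 × 3/4 × 1/4 = 3/64
Expected count = 3/64 × 768 = 36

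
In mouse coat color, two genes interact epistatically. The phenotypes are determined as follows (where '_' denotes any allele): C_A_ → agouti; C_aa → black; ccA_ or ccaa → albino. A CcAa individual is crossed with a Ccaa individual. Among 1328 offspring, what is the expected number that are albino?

Cross: CcAa × Ccaa — consider each gene separately:
C gene: Cc × Cc → 1 CC, 2 Cc, 1 cc → 3 C_ : 1 cc (out of 4)
A gene: Aa × aa → 2 Aa, 2 aa → 2 A_ : 2 aa (out of 4)
Genotype classes (out of 4 × 4 = 16): C_A_ = 3×2 = 6; C_aa = 3×2 = 6; ccA_ = 1×2 = 2; ccaa = 1×2 = 2
Apply the phenotype rules: C_A_ (6) → agouti; C_aa (6) → black; ccA_ (2) + ccaa (2) → albino
Phenotype counts (out of 16): 6 agouti, 6 black, 4 albino
albino: 4 out of 16 → fraction 1/4
Expected count = 1/4 × 1328 = 332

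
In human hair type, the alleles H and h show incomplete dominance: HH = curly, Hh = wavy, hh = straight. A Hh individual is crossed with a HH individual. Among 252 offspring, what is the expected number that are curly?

Punnett square for Hh × HH:
Offspring genotypes: 2 HH, 2 Hh
Phenotype counts: 2 curly, 2 wavy
curly: 2 out of 4 → fraction 1/2
Expected count = 1/2 × 252 = 126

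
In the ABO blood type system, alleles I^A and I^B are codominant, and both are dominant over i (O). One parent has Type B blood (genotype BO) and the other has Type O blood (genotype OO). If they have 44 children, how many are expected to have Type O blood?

Cross: BO × OO
Possible offspring genotypes: 2 BO, 2 OO
Blood type counts: 2 Type B, 2 Type O
Probability of Type O: 2/4 = 1/2
Expected count = 1/2 × 44 = 22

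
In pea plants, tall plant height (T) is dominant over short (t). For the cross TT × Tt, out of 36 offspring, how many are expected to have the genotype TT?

Punnett square for TT × Tt:
Offspring genotypes: 2 TT, 2 Tt
Total offspring: 4
Count with target: 2
Probability: 2/4 = 1/2
Expected count = 1/2 × 36 = 18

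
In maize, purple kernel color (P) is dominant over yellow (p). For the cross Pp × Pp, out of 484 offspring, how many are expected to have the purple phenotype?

Punnett square for Pp × Pp:
Offspring genotypes: 1 PP, 2 Pp, 1 pp
Total offspring: 4
Count with target: 3
Probability: 3/4
Expected count = 3/4 × 484 = 363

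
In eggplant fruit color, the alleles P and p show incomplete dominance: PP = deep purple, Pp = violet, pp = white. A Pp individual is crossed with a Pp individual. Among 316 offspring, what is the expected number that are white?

Punnett square for Pp × Pp:
Offspring genotypes: 1 PP, 2 Pp, 1 pp
Phenotype counts: 1 deep purple, 2 violet, 1 white
white: 1 out of 4 → fraction 1/4
Expected count = 1/4 × 316 = 79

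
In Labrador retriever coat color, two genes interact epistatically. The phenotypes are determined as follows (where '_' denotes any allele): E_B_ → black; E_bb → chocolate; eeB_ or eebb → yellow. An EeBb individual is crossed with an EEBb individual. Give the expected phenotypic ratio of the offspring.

Cross: EeBb × EEBb — consider each gene separately:
E gene: Ee × EE → 2 EE, 2 Ee → 4 E_ (out of 4)
B gene: Bb × Bb → 1 BB, 2 Bb, 1 bb → 3 B_ : 1 bb (out of 4)
Genotype classes (out of 4 × 4 = 16): E_B_ = 4×3 = 12; E_bb = 4×1 = 4
Apply the phenotype rules: E_B_ (12) → black; E_bb (4) → chocolate
Phenotype counts (out of 16): 12 black, 4 chocolate
Ratio: 3 black : 1 chocolate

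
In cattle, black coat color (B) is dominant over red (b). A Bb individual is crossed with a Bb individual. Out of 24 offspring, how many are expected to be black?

Punnett square for Bb × Bb:
Offspring genotypes: 1 BB, 2 Bb, 1 bb
black: 3, red: 1
black: 3 out of 4 → fraction 3/4
Expected count = 3/4 × 24 = 18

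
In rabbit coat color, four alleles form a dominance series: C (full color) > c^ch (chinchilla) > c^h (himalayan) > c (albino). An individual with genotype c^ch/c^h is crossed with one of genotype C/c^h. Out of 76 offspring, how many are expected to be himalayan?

Cross: c^ch/c^h × C/c^h
Allele dominance: C > c^ch > c^h > c
Offspring genotypes: 1 C/c^ch, 1 c^ch/c^h, 1 C/c^h, 1 c^h/c^h
Phenotype counts: 2 full color, 1 chinchilla, 1 himalayan
himalayan: 1 out of 4 → fraction 1/4
Expected count = 1/4 × 76 = 19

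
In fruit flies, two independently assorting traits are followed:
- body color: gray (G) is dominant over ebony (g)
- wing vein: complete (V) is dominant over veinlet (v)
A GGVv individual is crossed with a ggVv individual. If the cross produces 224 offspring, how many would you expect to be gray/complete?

Dihybrid cross GGVv × ggVv — consider each gene separately:
body color: GG × gg → 4 Gg → 4 G_ (out of 4)
wing vein: Vv × Vv → 1 VV, 2 Vv, 1 vv → 3 V_ : 1 vv (out of 4)
Combine (counts out of 4 × 4 = 16): gray/complete (G_V_) = 4×3 = 12; gray/veinlet (G_vv) = 4×1 = 4
Phenotype counts (out of 16): 12 gray/complete, 4 gray/veinlet
gray/complete: 12 out of 16 → fraction 3/4
Expected count = 3/4 × 224 = 168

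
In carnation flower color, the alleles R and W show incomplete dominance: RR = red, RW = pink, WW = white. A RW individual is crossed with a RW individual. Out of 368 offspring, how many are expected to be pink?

Punnett square for RW × RW:
Offspring genotypes: 1 RR, 2 RW, 1 WW
Phenotype counts: 1 red, 2 pink, 1 white
pink: 2 out of 4 → fraction 1/2
Expected count = 1/2 × 368 = 184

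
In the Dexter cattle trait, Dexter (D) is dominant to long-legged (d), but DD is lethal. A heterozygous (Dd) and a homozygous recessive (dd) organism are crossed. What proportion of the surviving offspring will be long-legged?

Cross: Dd × dd
Punnett square offspring (before lethality): 2 Dd, 2 dd
No DD offspring are produced in this cross.
long-legged: 2 out of 4
Probability: 2/4 = 1/2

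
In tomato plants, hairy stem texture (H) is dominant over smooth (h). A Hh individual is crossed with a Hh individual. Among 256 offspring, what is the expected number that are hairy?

Punnett square for Hh × Hh:
Offspring genotypes: 1 HH, 2 Hh, 1 hh
hairy: 3, smooth: 1
hairy: 3 out of 4 → fraction 3/4
Expected count = 3/4 × 256 = 192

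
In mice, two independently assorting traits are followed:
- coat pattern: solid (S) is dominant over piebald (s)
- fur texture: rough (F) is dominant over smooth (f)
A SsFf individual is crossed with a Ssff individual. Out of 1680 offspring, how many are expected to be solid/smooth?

Dihybrid cross SsFf × Ssff — consider each gene separately:
coat pattern: Ss × Ss → 1 SS, 2 Ss, 1 ss → 3 S_ : 1 ss (out of 4)
fur texture: Ff × ff → 2 Ff, 2 ff → 2 F_ : 2 ff (out of 4)
Combine (counts out of 4 × 4 = 16): solid/rough (S_F_) = 3×2 = 6; solid/smooth (S_ff) = 3×2 = 6; piebald/rough (ssF_) = 1×2 = 2; piebald/smooth (ssff) = 1×2 = 2
Phenotype counts (out of 16): 6 solid/rough, 6 solid/smooth, 2 piebald/rough, 2 piebald/smooth
solid/smooth: 6 out of 16 → fraction 3/8
Expected count = 3/8 × 1680 = 630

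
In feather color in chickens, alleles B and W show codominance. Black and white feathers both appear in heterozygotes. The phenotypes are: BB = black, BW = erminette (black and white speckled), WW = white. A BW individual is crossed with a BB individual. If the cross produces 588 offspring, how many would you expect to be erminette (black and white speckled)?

Punnett square for BW × BB:
Offspring genotypes: 2 BB, 2 BW
Phenotype counts: 2 black, 2 erminette (black and white speckled)
erminette (black and white speckled): 2 out of 4 → fraction 1/2
Expected count = 1/2 × 588 = 294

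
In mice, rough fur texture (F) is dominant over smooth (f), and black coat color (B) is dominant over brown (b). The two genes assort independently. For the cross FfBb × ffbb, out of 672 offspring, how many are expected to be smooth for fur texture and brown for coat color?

Dihybrid cross FfBb × ffbb — consider each gene separately:
fur texture: Ff × ff → 2 Ff, 2 ff → 2 F_ : 2 ff (out of 4)
coat color: Bb × bb → 2 Bb, 2 bb → 2 B_ : 2 bb (out of 4)
Looking for: smooth (ff) and brown (bb)
P(smooth) = 2/4, P(brown) = 2/4
P(both) = 2/4 × 2/4 = 4/16 = 1/4
Expected count = 1/4 × 672 = 168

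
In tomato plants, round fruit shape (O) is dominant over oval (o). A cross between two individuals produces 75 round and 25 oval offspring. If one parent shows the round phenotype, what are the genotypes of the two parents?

Observed offspring: 75 round, 25 oval
The observed ratio simplifies to 3:1. Oval (oo) offspring appear, so each parent must contribute one o allele. The parent stated to show round carries O, so it is Oo. The other parent is then either Oo or oo: Oo × oo would give a 1:1 split, whereas Oo × Oo gives 3:1 — matching the data. So both parents are heterozygous (Oo × Oo).
Parent genotypes: Oo × Oo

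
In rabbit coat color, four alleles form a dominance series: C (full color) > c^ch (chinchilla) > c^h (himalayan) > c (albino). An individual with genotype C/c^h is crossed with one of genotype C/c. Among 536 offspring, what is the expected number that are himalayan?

Cross: C/c^h × C/c
Allele dominance: C > c^ch > c^h > c
Offspring genotypes: 1 C/C, 1 C/c, 1 C/c^h, 1 c^h/c
Phenotype counts: 3 full color, 1 himalayan
himalayan: 1 out of 4 → fraction 1/4
Expected count = 1/4 × 536 = 134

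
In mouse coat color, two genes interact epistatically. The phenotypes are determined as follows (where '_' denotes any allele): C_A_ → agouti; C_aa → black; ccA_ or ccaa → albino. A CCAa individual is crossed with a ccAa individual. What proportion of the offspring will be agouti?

Cross: CCAa × ccAa — consider each gene separately:
C gene: CC × cc → 4 Cc → 4 C_ (out of 4)
A gene: Aa × Aa → 1 AA, 2 Aa, 1 aa → 3 A_ : 1 aa (out of 4)
Genotype classes (out of 4 × 4 = 16): C_A_ = 4×3 = 12; C_aa = 4×1 = 4
Apply the phenotype rules: C_A_ (12) → agouti; C_aa (4) → black
Phenotype counts (out of 16): 12 agouti, 4 black
agouti: 12 out of 16
Probability: 12/16 = 3/4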